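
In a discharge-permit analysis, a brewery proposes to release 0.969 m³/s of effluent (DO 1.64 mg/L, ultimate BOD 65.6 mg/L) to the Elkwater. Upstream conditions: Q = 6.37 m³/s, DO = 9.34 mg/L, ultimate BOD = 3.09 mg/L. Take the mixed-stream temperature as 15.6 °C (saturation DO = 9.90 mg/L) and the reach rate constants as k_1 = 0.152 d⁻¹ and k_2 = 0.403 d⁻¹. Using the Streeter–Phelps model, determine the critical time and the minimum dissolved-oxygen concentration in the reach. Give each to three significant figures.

t_c ≈ 2.85 d; minimum DO ≈ 7.12 mg/L

Mixed DO = (6.37×9.34 + 0.969×1.64)/(6.37+0.969) = 61.08/7.339 = 8.323 mg/L.
Mixed L₀ = (6.37×3.09 + 0.969×65.6)/(7.339) = 83.25/7.339 = 11.34 mg/L.
Initial deficit D₀ = C_s − DO₀ = 9.90 − 8.323 = 1.577 mg/L.
t_c = (1/0.2510) ln[(0.403/0.152)(1 − 1.577×0.2510/(0.152×11.34))] = 3.984 × ln(2.043) = 2.846 d.
D_c = (0.152/0.403) × 11.34 × e^(−0.152×2.846) = 0.3772 × 11.34 × 0.6488 = 2.776 mg/L.
Minimum DO = 9.90 − 2.776 = 7.124 mg/L.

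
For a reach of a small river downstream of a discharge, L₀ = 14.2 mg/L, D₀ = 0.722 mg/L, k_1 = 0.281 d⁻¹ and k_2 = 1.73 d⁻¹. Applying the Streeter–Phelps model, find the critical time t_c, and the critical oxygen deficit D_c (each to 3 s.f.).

At the critical point dD/dt = 0, so k_1 L₀ e^(−k_1 t) = k_2 D. Substituting D(t) from the Streeter–Phelps equation and solving for t gives
t_c = ln[(k_2/k_1)(1 − D₀(k_2−k_1)/(k_1 L₀))] / (k_2−k_1).
Here k_2−k_1 = 1.449 d⁻¹ and 1 − D₀(k_2−k_1)/(k_1 L₀) = 1 − 0.722×1.449/(0.281×14.2) = 0.7378, so
t_c = ln(6.157 × 0.7378) / 1.449 = 1.513 / 1.449 = 1.044 d.
D_c = (k_1/k_2) L₀ e^(−k_1 t_c) = (0.281/1.73) × 14.2 × e^(−0.281×1.044) = 0.1624 × 14.2 × 0.7456 = 1.720 mg/L.

t_c ≈ 1.04 d; D_c ≈ 1.72 mg/L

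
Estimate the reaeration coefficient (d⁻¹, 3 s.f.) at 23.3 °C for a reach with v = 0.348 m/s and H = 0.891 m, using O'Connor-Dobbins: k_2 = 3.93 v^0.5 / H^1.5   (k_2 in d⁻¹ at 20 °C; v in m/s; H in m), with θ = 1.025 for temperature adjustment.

k_2 ≈ 2.99 d⁻¹

k_2(20) = 3.93 × 0.348^0.5 / 0.891^1.5 = 3.93 × 0.5899 / 0.8410 = 2.757 d⁻¹.
k_2(23.3) = 2.757 × 1.025^(23.3−20) = 2.757 × 1.085 = 2.991 d⁻¹.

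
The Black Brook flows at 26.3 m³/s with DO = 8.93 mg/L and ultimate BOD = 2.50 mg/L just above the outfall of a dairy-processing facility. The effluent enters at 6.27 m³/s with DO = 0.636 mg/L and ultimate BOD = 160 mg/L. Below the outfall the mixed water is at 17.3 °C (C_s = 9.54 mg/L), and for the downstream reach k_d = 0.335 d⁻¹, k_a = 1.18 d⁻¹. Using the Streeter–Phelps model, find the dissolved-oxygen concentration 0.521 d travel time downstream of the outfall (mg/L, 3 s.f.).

DO ≈ 4.46 mg/L

Mixed DO = (26.3×8.93 + 6.27×0.636)/(26.3+6.27) = 238.8/32.57 = 7.333 mg/L.
Mixed L₀ = (26.3×2.50 + 6.27×160)/(32.57) = 1069/32.57 = 32.82 mg/L.
Initial deficit D₀ = C_s − DO₀ = 9.54 − 7.333 = 2.207 mg/L.
D(0.521) = [0.335×32.82/(1.18−0.335)](e^(−0.335×0.521) − e^(−1.18×0.521)) + 2.207 e^(−1.18×0.521)
= 13.01 × (0.8398 − 0.5408) + 2.207 × 0.5408 = 5.085 mg/L.
DO = 9.54 − 5.085 = 4.455 mg/L.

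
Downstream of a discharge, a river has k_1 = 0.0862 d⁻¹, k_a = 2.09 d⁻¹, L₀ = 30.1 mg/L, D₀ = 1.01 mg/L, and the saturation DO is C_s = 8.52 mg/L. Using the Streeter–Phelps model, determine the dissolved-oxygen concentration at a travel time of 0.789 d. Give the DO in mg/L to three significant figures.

DO ≈ 7.37 mg/L

k_1 L₀/(k_a−k_1) = 0.0862×30.1/(2.09−0.0862) = 2.595/2.004 = 1.295 mg/L.
e^(−k_1 t) = e^(−0.0862×0.7890) = 0.9342; e^(−k_a t) = e^(−2.09×0.7890) = 0.1922.
D = 1.295 × (0.9342 − 0.1922) + 1.01 × 0.1922 = 0.9608 + 0.1942 = 1.155 mg/L.
DO = C_s − D = 8.52 − 1.155 = 7.365 mg/L.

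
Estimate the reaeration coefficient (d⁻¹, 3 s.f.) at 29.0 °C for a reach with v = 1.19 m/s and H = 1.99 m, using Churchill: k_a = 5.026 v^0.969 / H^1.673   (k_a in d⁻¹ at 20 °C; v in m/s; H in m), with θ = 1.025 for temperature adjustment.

k_a(20) = 5.026 × 1.19^0.969 / 1.99^1.673 = 5.026 × 1.184 / 3.162 = 1.881 d⁻¹.
k_a(29.0) = 1.881 × 1.025^(29.0−20) = 1.881 × 1.249 = 2.349 d⁻¹.

k_a ≈ 2.35 d⁻¹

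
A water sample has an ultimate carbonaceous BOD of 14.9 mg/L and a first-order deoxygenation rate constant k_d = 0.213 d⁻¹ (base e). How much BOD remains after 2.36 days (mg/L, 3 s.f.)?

L_t = L₀ e^(−k_d t) = 14.9 × e^(−0.213×2.36) = 14.9 × 0.6049 = 9.013 mg/L.

L ≈ 9.01 mg/L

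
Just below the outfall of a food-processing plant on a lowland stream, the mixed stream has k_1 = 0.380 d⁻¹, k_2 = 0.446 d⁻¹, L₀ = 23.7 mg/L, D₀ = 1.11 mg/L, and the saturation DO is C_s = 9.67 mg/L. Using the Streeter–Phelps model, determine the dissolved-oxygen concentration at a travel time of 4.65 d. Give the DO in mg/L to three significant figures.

DO ≈ 3.37 mg/L

k_1 L₀/(k_2−k_1) = 0.380×23.7/(0.446−0.380) = 9.006/0.06600 = 136.5 mg/L.
e^(−k_1 t) = e^(−0.380×4.650) = 0.1708; e^(−k_2 t) = e^(−0.446×4.650) = 0.1257.
D = 136.5 × (0.1708 − 0.1257) + 1.11 × 0.1257 = 6.161 + 0.1395 = 6.300 mg/L.
DO = C_s − D = 9.67 − 6.300 = 3.370 mg/L.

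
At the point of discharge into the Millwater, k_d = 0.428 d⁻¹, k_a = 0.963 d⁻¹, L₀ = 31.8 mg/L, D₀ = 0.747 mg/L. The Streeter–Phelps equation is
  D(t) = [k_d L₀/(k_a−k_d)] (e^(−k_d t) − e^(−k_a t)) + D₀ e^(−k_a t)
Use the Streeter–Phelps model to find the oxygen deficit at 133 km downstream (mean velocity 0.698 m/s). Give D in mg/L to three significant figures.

D ≈ 6.95 mg/L

Travel time t = x/v = 133 km / (0.698 m/s) = 133000 m / 0.698 m/s = 190500 s = 2.205 d.
k_d L₀/(k_a−k_d) = 0.428×31.8/(0.963−0.428) = 13.61/0.5350 = 25.44 mg/L.
e^(−k_d t) = e^(−0.428×2.205) = 0.3891; e^(−k_a t) = e^(−0.963×2.205) = 0.1196.
D = 25.44 × (0.3891 − 0.1196) + 0.747 × 0.1196 = 6.857 + 0.08933 = 6.946 mg/L.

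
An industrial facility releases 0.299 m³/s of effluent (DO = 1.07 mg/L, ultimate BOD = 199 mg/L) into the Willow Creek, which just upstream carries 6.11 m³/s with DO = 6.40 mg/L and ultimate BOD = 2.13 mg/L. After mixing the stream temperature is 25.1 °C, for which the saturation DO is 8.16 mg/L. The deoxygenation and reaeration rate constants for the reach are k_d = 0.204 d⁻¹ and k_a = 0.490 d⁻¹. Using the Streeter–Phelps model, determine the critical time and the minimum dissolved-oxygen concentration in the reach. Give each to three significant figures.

Mixed DO = (6.11×6.40 + 0.299×1.07)/(6.11+0.299) = 39.42/6.409 = 6.151 mg/L.
Mixed L₀ = (6.11×2.13 + 0.299×199)/(6.409) = 72.52/6.409 = 11.31 mg/L.
Initial deficit D₀ = C_s − DO₀ = 8.16 − 6.151 = 2.009 mg/L.
t_c = (1/0.2860) ln[(0.490/0.204)(1 − 2.009×0.2860/(0.204×11.31))] = 3.497 × ln(1.804) = 2.063 d.
D_c = (0.204/0.490) × 11.31 × e^(−0.204×2.063) = 0.4163 × 11.31 × 0.6565 = 3.092 mg/L.
Minimum DO = 8.16 − 3.092 = 5.068 mg/L.

t_c ≈ 2.06 d; minimum DO ≈ 5.07 mg/L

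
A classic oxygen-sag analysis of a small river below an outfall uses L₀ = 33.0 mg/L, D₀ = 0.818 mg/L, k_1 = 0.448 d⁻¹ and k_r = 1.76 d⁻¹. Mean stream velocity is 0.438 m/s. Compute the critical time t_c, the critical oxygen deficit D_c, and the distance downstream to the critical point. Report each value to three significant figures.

t_c ≈ 0.985 d; D_c ≈ 5.40 mg/L; x_c ≈ 37.3 km

With k_r/k_1 = 3.929 and 1 − D₀(k_r−k_1)/(k_1 L₀) = 0.9274,
t_c = ln(3.929 × 0.9274) / (1.76 − 0.448) = ln(3.643) / 1.312 = 1.293/1.312 = 0.9855 d.
D_c = (k_1/k_r) L₀ e^(−k_1 t_c) = (0.448/1.76) × 33.0 × e^(−0.448×0.9855) = 0.2545 × 33.0 × 0.6431 = 5.402 mg/L.
x_c = v t_c = 0.438 m/s × 0.9855 d × 86400 s/d = 37290 m ≈ 37.3 km.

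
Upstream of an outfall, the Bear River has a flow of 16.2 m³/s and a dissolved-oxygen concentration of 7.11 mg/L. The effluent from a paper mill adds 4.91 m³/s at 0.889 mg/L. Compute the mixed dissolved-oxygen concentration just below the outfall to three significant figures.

5.66 mg/L

Flow-weighted mixing: C = (Q_r C_r + Q_w C_w)/(Q_r + Q_w)
= (16.2×7.11 + 4.91×0.889)/(16.2 + 4.91) = 119.5/21.11 = 5.663 mg/L.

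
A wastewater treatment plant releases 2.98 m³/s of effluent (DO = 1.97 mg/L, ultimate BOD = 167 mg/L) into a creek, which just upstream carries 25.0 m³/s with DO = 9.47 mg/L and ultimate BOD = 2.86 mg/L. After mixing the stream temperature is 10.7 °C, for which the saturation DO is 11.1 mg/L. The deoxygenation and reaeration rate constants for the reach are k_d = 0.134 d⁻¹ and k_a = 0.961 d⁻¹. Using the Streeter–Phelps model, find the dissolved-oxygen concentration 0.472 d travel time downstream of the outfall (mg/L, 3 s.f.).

DO ≈ 8.56 mg/L

Mixed DO = (25.0×9.47 + 2.98×1.97)/(25.0+2.98) = 242.6/27.98 = 8.671 mg/L.
Mixed L₀ = (25.0×2.86 + 2.98×167)/(27.98) = 569.2/27.98 = 20.34 mg/L.
Initial deficit D₀ = C_s − DO₀ = 11.1 − 8.671 = 2.429 mg/L.
D(0.472) = [0.134×20.34/(0.961−0.134)](e^(−0.134×0.472) − e^(−0.961×0.472)) + 2.429 e^(−0.961×0.472)
= 3.296 × (0.9387 − 0.6353) + 2.429 × 0.6353 = 2.543 mg/L.
DO = 11.1 − 2.543 = 8.557 mg/L.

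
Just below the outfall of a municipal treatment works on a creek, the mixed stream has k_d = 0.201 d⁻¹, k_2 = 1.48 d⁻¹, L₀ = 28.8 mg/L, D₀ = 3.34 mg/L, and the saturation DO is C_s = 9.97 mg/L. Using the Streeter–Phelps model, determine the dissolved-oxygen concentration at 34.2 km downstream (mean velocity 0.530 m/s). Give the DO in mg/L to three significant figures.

DO ≈ 6.47 mg/L

Travel time t = x/v = 34.2 km / (0.530 m/s) = 34200 m / 0.530 m/s = 64530 s = 0.7469 d.
k_d L₀/(k_2−k_d) = 0.201×28.8/(1.48−0.201) = 5.789/1.279 = 4.526 mg/L.
e^(−k_d t) = e^(−0.201×0.7469) = 0.8606; e^(−k_2 t) = e^(−1.48×0.7469) = 0.3311.
D = 4.526 × (0.8606 − 0.3311) + 3.34 × 0.3311 = 2.397 + 1.106 = 3.502 mg/L.
DO = C_s − D = 9.97 − 3.502 = 6.468 mg/L.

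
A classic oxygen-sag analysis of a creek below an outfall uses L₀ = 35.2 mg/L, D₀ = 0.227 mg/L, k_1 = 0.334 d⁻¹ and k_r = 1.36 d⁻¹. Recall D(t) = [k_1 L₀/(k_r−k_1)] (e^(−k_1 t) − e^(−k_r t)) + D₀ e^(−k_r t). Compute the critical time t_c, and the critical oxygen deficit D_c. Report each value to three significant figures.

t_c ≈ 1.35 d; D_c ≈ 5.51 mg/L

At the critical point dD/dt = 0, so k_1 L₀ e^(−k_1 t) = k_r D. Substituting D(t) from the Streeter–Phelps equation and solving for t gives
t_c = ln[(k_r/k_1)(1 − D₀(k_r−k_1)/(k_1 L₀))] / (k_r−k_1).
Here k_r−k_1 = 1.026 d⁻¹ and 1 − D₀(k_r−k_1)/(k_1 L₀) = 1 − 0.227×1.026/(0.334×35.2) = 0.9802, so
t_c = ln(4.072 × 0.9802) / 1.026 = 1.384 / 1.026 = 1.349 d.
D_c = (k_1/k_r) L₀ e^(−k_1 t_c) = (0.334/1.36) × 35.2 × e^(−0.334×1.349) = 0.2456 × 35.2 × 0.6373 = 5.509 mg/L.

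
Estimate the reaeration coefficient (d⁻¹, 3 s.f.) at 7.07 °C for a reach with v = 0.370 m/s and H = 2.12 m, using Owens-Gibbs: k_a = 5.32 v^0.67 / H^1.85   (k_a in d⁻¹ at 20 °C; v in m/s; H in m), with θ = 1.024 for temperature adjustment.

k_a ≈ 0.501 d⁻¹

k_a(20) = 5.32 × 0.370^0.67 / 2.12^1.85 = 5.32 × 0.5137 / 4.015 = 0.6806 d⁻¹.
k_a(7.07) = 0.6806 × 1.024^(7.07−20) = 0.6806 × 0.7359 = 0.5008 d⁻¹.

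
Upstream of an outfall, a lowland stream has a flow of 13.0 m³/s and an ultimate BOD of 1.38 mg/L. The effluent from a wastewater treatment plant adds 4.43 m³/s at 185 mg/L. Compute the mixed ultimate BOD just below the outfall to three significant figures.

Flow-weighted mixing: C = (Q_r C_r + Q_w C_w)/(Q_r + Q_w)
= (13.0×1.38 + 4.43×185)/(13.0 + 4.43) = 837.5/17.43 = 48.05 mg/L.

48.0 mg/L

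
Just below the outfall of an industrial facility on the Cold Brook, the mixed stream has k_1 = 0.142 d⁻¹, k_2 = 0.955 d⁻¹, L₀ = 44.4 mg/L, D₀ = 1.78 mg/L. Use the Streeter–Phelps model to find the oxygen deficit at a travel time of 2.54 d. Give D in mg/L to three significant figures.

D ≈ 4.88 mg/L

k_1 L₀/(k_2−k_1) = 0.142×44.4/(0.955−0.142) = 6.305/0.8130 = 7.755 mg/L.
e^(−k_1 t) = e^(−0.142×2.540) = 0.6972; e^(−k_2 t) = e^(−0.955×2.540) = 0.08842.
D = 7.755 × (0.6972 − 0.08842) + 1.78 × 0.08842 = 4.721 + 0.1574 = 4.879 mg/L.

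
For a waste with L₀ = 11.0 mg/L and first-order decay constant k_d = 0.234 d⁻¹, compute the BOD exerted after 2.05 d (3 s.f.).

y ≈ 4.19 mg/L

y_t = L₀(1 − e^(−k_d t)) = 11.0 × (1 − e^(−0.234×2.05))
= 11.0 × (1 − 0.6190) = 11.0 × 0.3810 = 4.191 mg/L.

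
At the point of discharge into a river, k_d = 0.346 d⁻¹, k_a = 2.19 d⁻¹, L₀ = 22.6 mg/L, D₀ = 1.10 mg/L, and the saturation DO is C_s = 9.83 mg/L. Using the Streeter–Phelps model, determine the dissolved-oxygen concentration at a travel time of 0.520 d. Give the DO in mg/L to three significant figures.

k_d L₀/(k_a−k_d) = 0.346×22.6/(2.19−0.346) = 7.820/1.844 = 4.241 mg/L.
e^(−k_d t) = e^(−0.346×0.5200) = 0.8353; e^(−k_a t) = e^(−2.19×0.5200) = 0.3202.
D = 4.241 × (0.8353 − 0.3202) + 1.10 × 0.3202 = 2.184 + 0.3522 = 2.537 mg/L.
DO = C_s − D = 9.83 − 2.537 = 7.293 mg/L.

DO ≈ 7.29 mg/L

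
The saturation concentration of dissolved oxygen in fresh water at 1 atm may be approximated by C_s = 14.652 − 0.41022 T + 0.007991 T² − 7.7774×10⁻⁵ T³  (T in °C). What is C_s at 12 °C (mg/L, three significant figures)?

C_s ≈ 10.7 mg/L

C_s = 14.652 − 0.41022×12 + 0.007991×12² − 7.7774×10⁻⁵×12³ = 10.75 mg/L.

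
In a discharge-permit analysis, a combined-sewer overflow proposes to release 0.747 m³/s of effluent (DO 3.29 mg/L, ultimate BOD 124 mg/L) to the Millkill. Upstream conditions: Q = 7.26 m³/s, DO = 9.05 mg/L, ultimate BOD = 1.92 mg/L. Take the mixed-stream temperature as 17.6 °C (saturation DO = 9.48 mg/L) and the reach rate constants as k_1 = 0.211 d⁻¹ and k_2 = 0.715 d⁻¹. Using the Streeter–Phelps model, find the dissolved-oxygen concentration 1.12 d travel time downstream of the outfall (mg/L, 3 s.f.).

Mixed DO = (7.26×9.05 + 0.747×3.29)/(7.26+0.747) = 68.16/8.007 = 8.513 mg/L.
Mixed L₀ = (7.26×1.92 + 0.747×124)/(8.007) = 106.6/8.007 = 13.31 mg/L.
Initial deficit D₀ = C_s − DO₀ = 9.48 − 8.513 = 0.9674 mg/L.
D(1.12) = [0.211×13.31/(0.715−0.211)](e^(−0.211×1.12) − e^(−0.715×1.12)) + 0.9674 e^(−0.715×1.12)
= 5.572 × (0.7895 − 0.4490) + 0.9674 × 0.4490 = 2.332 mg/L.
DO = 9.48 − 2.332 = 7.148 mg/L.

DO ≈ 7.15 mg/L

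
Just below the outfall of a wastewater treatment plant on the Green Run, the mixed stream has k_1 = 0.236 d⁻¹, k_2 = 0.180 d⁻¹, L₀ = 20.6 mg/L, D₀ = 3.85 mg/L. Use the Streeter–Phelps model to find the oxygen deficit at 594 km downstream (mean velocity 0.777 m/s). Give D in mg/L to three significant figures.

Travel time t = x/v = 594 km / (0.777 m/s) = 594000 m / 0.777 m/s = 764500 s = 8.848 d.
k_1 L₀/(k_2−k_1) = 0.236×20.6/(0.180−0.236) = 4.862/-0.05600 = -86.81 mg/L.
e^(−k_1 t) = e^(−0.236×8.848) = 0.1239; e^(−k_2 t) = e^(−0.180×8.848) = 0.2034.
D = -86.81 × (0.1239 − 0.2034) + 3.85 × 0.2034 = 6.899 + 0.7830 = 7.682 mg/L.

D ≈ 7.68 mg/L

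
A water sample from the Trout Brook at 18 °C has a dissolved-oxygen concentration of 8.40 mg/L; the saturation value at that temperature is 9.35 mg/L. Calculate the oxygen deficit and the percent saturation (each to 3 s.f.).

D = C_s − C = 9.35 − 8.40 = 0.950 mg/L.
% saturation = 8.40/9.35 × 100 = 89.8 %.

D ≈ 0.950 mg/L; 89.8 % saturation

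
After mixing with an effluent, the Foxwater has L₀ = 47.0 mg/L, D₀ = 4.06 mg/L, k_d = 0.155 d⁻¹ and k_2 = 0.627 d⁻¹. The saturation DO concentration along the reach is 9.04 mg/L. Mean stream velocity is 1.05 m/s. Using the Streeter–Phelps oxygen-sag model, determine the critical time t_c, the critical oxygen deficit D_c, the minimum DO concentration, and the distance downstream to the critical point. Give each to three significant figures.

t_c = [1/(k_2−k_d)] ln[(k_2/k_d)(1 − D₀(k_2−k_d)/(k_d L₀))]
= [1/(0.627−0.155)] ln[(0.627/0.155)(1 − 4.06×0.4720/(0.155×47.0))]
= (1/0.4720) ln[4.045 × 0.7369] = 2.119 × ln(2.981) = 2.119 × 1.092 = 2.314 d.
L(t_c) = L₀ e^(−k_d t_c) = 47.0 × 0.6986 = 32.83 mg/L, and at the critical point k_2 D_c = k_d L, so D_c = (0.155/0.627) × 32.83 = 8.117 mg/L.
Minimum DO = C_s − D_c = 9.04 − 8.117 = 0.9232 mg/L.
x_c = v t_c = 1.05 m/s × 2.314 d × 86400 s/d = 209900 m ≈ 210 km.

t_c ≈ 2.31 d; D_c ≈ 8.12 mg/L; min DO ≈ 0.923 mg/L; x_c ≈ 210 km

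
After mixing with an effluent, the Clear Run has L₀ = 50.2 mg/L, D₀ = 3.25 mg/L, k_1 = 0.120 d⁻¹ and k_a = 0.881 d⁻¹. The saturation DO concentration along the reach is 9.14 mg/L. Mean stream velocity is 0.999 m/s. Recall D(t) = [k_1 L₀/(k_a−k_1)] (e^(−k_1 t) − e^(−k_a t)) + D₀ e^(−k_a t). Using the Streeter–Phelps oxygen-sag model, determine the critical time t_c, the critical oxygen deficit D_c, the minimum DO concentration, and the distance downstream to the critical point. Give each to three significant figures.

At the critical point dD/dt = 0, so k_1 L₀ e^(−k_1 t) = k_a D. Substituting D(t) from the Streeter–Phelps equation and solving for t gives
t_c = ln[(k_a/k_1)(1 − D₀(k_a−k_1)/(k_1 L₀))] / (k_a−k_1).
Here k_a−k_1 = 0.7610 d⁻¹ and 1 − D₀(k_a−k_1)/(k_1 L₀) = 1 − 3.25×0.7610/(0.120×50.2) = 0.5894, so
t_c = ln(7.342 × 0.5894) / 0.7610 = 1.465 / 0.7610 = 1.925 d.
L(t_c) = L₀ e^(−k_1 t_c) = 50.2 × 0.7937 = 39.85 mg/L, and at the critical point k_a D_c = k_1 L, so D_c = (0.120/0.881) × 39.85 = 5.427 mg/L.
Minimum DO = C_s − D_c = 9.14 − 5.427 = 3.713 mg/L.
x_c = v t_c = 0.999 m/s × 1.925 d × 86400 s/d = 166200 m ≈ 166 km.

t_c ≈ 1.93 d; D_c ≈ 5.43 mg/L; min DO ≈ 3.71 mg/L; x_c ≈ 166 km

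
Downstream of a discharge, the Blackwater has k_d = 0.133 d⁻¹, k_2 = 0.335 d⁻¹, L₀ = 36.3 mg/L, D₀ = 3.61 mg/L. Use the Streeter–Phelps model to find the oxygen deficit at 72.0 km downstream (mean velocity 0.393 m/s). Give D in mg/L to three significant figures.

Travel time t = x/v = 72.0 km / (0.393 m/s) = 72000 m / 0.393 m/s = 183200 s = 2.120 d.
k_d L₀/(k_2−k_d) = 0.133×36.3/(0.335−0.133) = 4.828/0.2020 = 23.90 mg/L.
e^(−k_d t) = e^(−0.133×2.120) = 0.7543; e^(−k_2 t) = e^(−0.335×2.120) = 0.4915.
D = 23.90 × (0.7543 − 0.4915) + 3.61 × 0.4915 = 6.281 + 1.774 = 8.055 mg/L.

D ≈ 8.05 mg/L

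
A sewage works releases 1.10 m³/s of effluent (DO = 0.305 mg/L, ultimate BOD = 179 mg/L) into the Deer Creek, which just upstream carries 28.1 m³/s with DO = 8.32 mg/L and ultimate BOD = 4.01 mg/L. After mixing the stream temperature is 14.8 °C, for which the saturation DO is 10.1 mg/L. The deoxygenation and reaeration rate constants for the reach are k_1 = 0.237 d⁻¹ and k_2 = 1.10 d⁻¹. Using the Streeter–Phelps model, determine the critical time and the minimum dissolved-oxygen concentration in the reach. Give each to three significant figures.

t_c ≈ 0.324 d; minimum DO ≈ 7.98 mg/L

Mixed DO = (28.1×8.32 + 1.10×0.305)/(28.1+1.10) = 234.1/29.20 = 8.018 mg/L.
Mixed L₀ = (28.1×4.01 + 1.10×179)/(29.20) = 309.6/29.20 = 10.60 mg/L.
Initial deficit D₀ = C_s − DO₀ = 10.1 − 8.018 = 2.082 mg/L.
t_c = (1/0.8630) ln[(1.10/0.237)(1 − 2.082×0.8630/(0.237×10.60))] = 1.159 × ln(1.323) = 0.3239 d.
D_c = (0.237/1.10) × 10.60 × e^(−0.237×0.3239) = 0.2155 × 10.60 × 0.9261 = 2.115 mg/L.
Minimum DO = 10.1 − 2.115 = 7.985 mg/L.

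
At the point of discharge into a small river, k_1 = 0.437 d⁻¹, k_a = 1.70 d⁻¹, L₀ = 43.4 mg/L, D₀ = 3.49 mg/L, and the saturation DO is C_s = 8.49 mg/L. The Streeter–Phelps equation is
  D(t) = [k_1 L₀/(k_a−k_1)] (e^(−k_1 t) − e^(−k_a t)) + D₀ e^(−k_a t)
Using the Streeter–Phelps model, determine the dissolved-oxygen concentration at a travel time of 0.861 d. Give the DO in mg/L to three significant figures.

k_1 L₀/(k_a−k_1) = 0.437×43.4/(1.70−0.437) = 18.97/1.263 = 15.02 mg/L.
e^(−k_1 t) = e^(−0.437×0.8610) = 0.6864; e^(−k_a t) = e^(−1.70×0.8610) = 0.2314.
D = 15.02 × (0.6864 − 0.2314) + 3.49 × 0.2314 = 6.833 + 0.8075 = 7.641 mg/L.
DO = C_s − D = 8.49 − 7.641 = 0.8493 mg/L.

DO ≈ 0.849 mg/L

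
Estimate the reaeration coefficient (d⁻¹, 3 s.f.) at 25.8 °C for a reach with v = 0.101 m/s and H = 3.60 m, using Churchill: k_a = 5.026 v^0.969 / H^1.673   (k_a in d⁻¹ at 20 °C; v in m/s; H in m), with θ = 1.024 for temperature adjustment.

k_a ≈ 0.0734 d⁻¹

k_a(20) = 5.026 × 0.101^0.969 / 3.60^1.673 = 5.026 × 0.1084 / 8.525 = 0.06393 d⁻¹.
k_a(25.8) = 0.06393 × 1.024^(25.8−20) = 0.06393 × 1.147 = 0.07336 d⁻¹.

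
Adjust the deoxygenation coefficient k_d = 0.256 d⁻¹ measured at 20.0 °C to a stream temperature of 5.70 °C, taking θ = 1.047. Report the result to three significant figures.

k_d ≈ 0.133 d⁻¹

k_d(T₂) = k_d(T₁) · θ^(T₂−T₁) = 0.256 × 1.047^(5.70−20.0)
= 0.256 × 1.047^-14.3 = 0.256 × 0.5185 = 0.1327 d⁻¹.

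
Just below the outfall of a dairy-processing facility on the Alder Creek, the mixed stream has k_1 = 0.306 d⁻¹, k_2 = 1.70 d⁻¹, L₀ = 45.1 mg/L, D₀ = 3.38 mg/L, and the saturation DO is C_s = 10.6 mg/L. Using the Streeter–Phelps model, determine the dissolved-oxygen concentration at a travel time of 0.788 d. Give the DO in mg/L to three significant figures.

k_1 L₀/(k_2−k_1) = 0.306×45.1/(1.70−0.306) = 13.80/1.394 = 9.900 mg/L.
e^(−k_1 t) = e^(−0.306×0.7880) = 0.7857; e^(−k_2 t) = e^(−1.70×0.7880) = 0.2620.
D = 9.900 × (0.7857 − 0.2620) + 3.38 × 0.2620 = 5.186 + 0.8854 = 6.071 mg/L.
DO = C_s − D = 10.6 − 6.071 = 4.529 mg/L.

DO ≈ 4.53 mg/L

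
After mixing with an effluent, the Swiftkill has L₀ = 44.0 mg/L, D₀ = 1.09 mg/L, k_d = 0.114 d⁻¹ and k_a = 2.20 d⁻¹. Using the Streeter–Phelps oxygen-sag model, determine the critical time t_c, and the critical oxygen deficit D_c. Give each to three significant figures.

t_c = [1/(k_a−k_d)] ln[(k_a/k_d)(1 − D₀(k_a−k_d)/(k_d L₀))]
= [1/(2.20−0.114)] ln[(2.20/0.114)(1 − 1.09×2.086/(0.114×44.0))]
= (1/2.086) ln[19.30 × 0.5467] = 0.4794 × ln(10.55) = 0.4794 × 2.356 = 1.130 d.
L(t_c) = L₀ e^(−k_d t_c) = 44.0 × 0.8792 = 38.68 mg/L, and at the critical point k_a D_c = k_d L, so D_c = (0.114/2.20) × 38.68 = 2.005 mg/L.

t_c ≈ 1.13 d; D_c ≈ 2.00 mg/L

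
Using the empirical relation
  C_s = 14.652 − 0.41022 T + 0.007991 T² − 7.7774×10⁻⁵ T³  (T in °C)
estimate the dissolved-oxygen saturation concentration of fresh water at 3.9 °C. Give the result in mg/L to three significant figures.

C_s ≈ 13.2 mg/L

C_s = 14.652 − 0.41022×3.9 + 0.007991×3.9² − 7.7774×10⁻⁵×3.9³ = 13.17 mg/L.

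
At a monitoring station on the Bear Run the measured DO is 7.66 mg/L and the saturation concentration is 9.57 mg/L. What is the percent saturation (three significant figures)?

80.0 % saturation

% saturation = C/C_s × 100 = 7.66/9.57 × 100 = 80.0 %.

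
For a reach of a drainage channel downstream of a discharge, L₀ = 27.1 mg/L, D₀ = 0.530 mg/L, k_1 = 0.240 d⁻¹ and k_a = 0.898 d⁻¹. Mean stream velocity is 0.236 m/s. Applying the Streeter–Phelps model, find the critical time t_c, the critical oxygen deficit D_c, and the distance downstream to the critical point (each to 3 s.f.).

With k_a/k_1 = 3.742 and 1 − D₀(k_a−k_1)/(k_1 L₀) = 0.9464,
t_c = ln(3.742 × 0.9464) / (0.898 − 0.240) = ln(3.541) / 0.6580 = 1.264/0.6580 = 1.922 d.
L(t_c) = L₀ e^(−k_1 t_c) = 27.1 × 0.6305 = 17.09 mg/L, and at the critical point k_a D_c = k_1 L, so D_c = (0.240/0.898) × 17.09 = 4.567 mg/L.
x_c = v t_c = 0.236 m/s × 1.922 d × 86400 s/d = 39180 m ≈ 39.2 km.

t_c ≈ 1.92 d; D_c ≈ 4.57 mg/L; x_c ≈ 39.2 km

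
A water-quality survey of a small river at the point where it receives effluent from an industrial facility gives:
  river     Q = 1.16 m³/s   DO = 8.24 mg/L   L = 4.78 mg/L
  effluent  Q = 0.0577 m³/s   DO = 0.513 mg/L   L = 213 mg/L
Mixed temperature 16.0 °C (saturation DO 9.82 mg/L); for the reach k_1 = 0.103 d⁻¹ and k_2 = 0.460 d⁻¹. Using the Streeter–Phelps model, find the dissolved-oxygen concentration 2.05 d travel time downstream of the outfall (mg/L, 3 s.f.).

DO ≈ 7.29 mg/L

Mixed DO = (1.16×8.24 + 0.0577×0.513)/(1.16+0.0577) = 9.588/1.218 = 7.874 mg/L.
Mixed L₀ = (1.16×4.78 + 0.0577×213)/(1.218) = 17.83/1.218 = 14.65 mg/L.
Initial deficit D₀ = C_s − DO₀ = 9.82 − 7.874 = 1.946 mg/L.
D(2.05) = [0.103×14.65/(0.460−0.103)](e^(−0.103×2.05) − e^(−0.460×2.05)) + 1.946 e^(−0.460×2.05)
= 4.226 × (0.8097 − 0.3895) + 1.946 × 0.3895 = 2.534 mg/L.
DO = 9.82 − 2.534 = 7.286 mg/L.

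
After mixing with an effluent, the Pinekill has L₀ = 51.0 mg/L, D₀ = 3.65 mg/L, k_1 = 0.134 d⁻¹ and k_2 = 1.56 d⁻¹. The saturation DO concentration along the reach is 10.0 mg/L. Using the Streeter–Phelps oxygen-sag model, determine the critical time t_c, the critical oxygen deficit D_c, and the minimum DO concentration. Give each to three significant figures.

t_c ≈ 0.716 d; D_c ≈ 3.98 mg/L; min DO ≈ 6.02 mg/L

At the critical point dD/dt = 0, so k_1 L₀ e^(−k_1 t) = k_2 D. Substituting D(t) from the Streeter–Phelps equation and solving for t gives
t_c = ln[(k_2/k_1)(1 − D₀(k_2−k_1)/(k_1 L₀))] / (k_2−k_1).
Here k_2−k_1 = 1.426 d⁻¹ and 1 − D₀(k_2−k_1)/(k_1 L₀) = 1 − 3.65×1.426/(0.134×51.0) = 0.2384, so
t_c = ln(11.64 × 0.2384) / 1.426 = 1.021 / 1.426 = 0.7158 d.
D_c = (k_1/k_2) L₀ e^(−k_1 t_c) = (0.134/1.56) × 51.0 × e^(−0.134×0.7158) = 0.08590 × 51.0 × 0.9085 = 3.980 mg/L.
Minimum DO = C_s − D_c = 10.0 − 3.980 = 6.020 mg/L.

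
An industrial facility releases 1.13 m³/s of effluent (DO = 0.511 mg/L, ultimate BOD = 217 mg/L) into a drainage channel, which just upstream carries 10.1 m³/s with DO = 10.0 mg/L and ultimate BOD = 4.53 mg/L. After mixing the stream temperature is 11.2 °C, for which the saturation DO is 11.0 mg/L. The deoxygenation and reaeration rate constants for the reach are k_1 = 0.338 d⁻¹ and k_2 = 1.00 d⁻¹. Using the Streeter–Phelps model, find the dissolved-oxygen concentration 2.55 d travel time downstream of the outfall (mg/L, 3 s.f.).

Mixed DO = (10.1×10.0 + 1.13×0.511)/(10.1+1.13) = 101.6/11.23 = 9.045 mg/L.
Mixed L₀ = (10.1×4.53 + 1.13×217)/(11.23) = 291.0/11.23 = 25.91 mg/L.
Initial deficit D₀ = C_s − DO₀ = 11.0 − 9.045 = 1.955 mg/L.
D(2.55) = [0.338×25.91/(1.00−0.338)](e^(−0.338×2.55) − e^(−1.00×2.55)) + 1.955 e^(−1.00×2.55)
= 13.23 × (0.4224 − 0.07808) + 1.955 × 0.07808 = 4.707 mg/L.
DO = 11.0 − 4.707 = 6.293 mg/L.

DO ≈ 6.29 mg/L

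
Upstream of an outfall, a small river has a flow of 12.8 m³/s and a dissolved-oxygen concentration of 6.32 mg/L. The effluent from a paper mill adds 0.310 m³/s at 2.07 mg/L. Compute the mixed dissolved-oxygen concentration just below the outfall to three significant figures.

Flow-weighted mixing: C = (Q_r C_r + Q_w C_w)/(Q_r + Q_w)
= (12.8×6.32 + 0.310×2.07)/(12.8 + 0.310) = 81.54/13.11 = 6.220 mg/L.

6.22 mg/L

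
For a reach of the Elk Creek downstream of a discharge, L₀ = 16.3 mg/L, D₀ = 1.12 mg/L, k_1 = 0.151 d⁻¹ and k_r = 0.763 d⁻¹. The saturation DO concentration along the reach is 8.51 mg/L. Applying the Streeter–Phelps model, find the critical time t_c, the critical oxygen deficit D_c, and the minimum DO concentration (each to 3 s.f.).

t_c ≈ 2.11 d; D_c ≈ 2.34 mg/L; min DO ≈ 6.17 mg/L

With k_r/k_1 = 5.053 and 1 − D₀(k_r−k_1)/(k_1 L₀) = 0.7215,
t_c = ln(5.053 × 0.7215) / (0.763 − 0.151) = ln(3.646) / 0.6120 = 1.294/0.6120 = 2.114 d.
L(t_c) = L₀ e^(−k_1 t_c) = 16.3 × 0.7268 = 11.85 mg/L, and at the critical point k_r D_c = k_1 L, so D_c = (0.151/0.763) × 11.85 = 2.344 mg/L.
Minimum DO = C_s − D_c = 8.51 − 2.344 = 6.166 mg/L.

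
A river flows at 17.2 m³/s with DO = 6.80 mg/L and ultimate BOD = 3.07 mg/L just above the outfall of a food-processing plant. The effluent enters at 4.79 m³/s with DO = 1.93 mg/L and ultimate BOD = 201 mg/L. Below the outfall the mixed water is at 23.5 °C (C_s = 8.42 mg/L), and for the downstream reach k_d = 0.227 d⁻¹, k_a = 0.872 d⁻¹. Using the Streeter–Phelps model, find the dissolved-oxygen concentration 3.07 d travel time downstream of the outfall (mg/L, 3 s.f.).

DO ≈ 1.26 mg/L

Mixed DO = (17.2×6.80 + 4.79×1.93)/(17.2+4.79) = 126.2/21.99 = 5.739 mg/L.
Mixed L₀ = (17.2×3.07 + 4.79×201)/(21.99) = 1016/21.99 = 46.18 mg/L.
Initial deficit D₀ = C_s − DO₀ = 8.42 − 5.739 = 2.681 mg/L.
D(3.07) = [0.227×46.18/(0.872−0.227)](e^(−0.227×3.07) − e^(−0.872×3.07)) + 2.681 e^(−0.872×3.07)
= 16.25 × (0.4981 − 0.06877) + 2.681 × 0.06877 = 7.163 mg/L.
DO = 8.42 − 7.163 = 1.257 mg/L.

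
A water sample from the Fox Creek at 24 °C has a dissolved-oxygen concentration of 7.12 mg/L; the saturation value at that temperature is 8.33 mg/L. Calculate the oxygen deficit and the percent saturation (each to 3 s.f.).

D = C_s − C = 8.33 − 7.12 = 1.21 mg/L.
% saturation = 7.12/8.33 × 100 = 85.5 %.

D ≈ 1.21 mg/L; 85.5 % saturation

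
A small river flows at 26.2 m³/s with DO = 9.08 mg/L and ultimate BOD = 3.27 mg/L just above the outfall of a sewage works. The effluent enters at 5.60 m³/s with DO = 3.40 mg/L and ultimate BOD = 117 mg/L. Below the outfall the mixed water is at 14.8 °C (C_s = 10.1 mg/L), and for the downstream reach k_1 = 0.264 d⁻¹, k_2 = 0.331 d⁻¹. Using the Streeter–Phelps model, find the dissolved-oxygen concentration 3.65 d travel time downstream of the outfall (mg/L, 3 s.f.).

DO ≈ 1.90 mg/L

Mixed DO = (26.2×9.08 + 5.60×3.40)/(26.2+5.60) = 256.9/31.80 = 8.080 mg/L.
Mixed L₀ = (26.2×3.27 + 5.60×117)/(31.80) = 740.9/31.80 = 23.30 mg/L.
Initial deficit D₀ = C_s − DO₀ = 10.1 − 8.080 = 2.020 mg/L.
D(3.65) = [0.264×23.30/(0.331−0.264)](e^(−0.264×3.65) − e^(−0.331×3.65)) + 2.020 e^(−0.331×3.65)
= 91.80 × (0.3815 − 0.2987) + 2.020 × 0.2987 = 8.202 mg/L.
DO = 10.1 − 8.202 = 1.898 mg/L.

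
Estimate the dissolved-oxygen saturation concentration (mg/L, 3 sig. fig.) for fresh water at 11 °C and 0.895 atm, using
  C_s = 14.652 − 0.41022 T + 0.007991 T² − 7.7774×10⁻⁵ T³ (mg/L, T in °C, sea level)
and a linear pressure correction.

At sea level: C_s = 14.652 − 0.41022×11 + 0.007991×11² − 7.7774×10⁻⁵×11³ = 11.00 mg/L.
Pressure correction: C_s' = 11.00 × 0.895 = 9.848 mg/L.

C_s ≈ 9.85 mg/L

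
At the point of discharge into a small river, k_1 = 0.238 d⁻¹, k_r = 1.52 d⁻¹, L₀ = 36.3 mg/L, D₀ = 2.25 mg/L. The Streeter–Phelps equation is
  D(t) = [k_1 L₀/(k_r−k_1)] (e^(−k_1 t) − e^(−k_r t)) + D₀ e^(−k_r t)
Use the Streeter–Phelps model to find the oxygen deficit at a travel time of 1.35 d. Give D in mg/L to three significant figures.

k_1 L₀/(k_r−k_1) = 0.238×36.3/(1.52−0.238) = 8.639/1.282 = 6.739 mg/L.
e^(−k_1 t) = e^(−0.238×1.350) = 0.7252; e^(−k_r t) = e^(−1.52×1.350) = 0.1285.
D = 6.739 × (0.7252 − 0.1285) + 2.25 × 0.1285 = 4.021 + 0.2891 = 4.310 mg/L.

D ≈ 4.31 mg/L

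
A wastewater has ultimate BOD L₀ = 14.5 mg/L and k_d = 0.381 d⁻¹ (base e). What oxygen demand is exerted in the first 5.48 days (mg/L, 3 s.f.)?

y ≈ 12.7 mg/L

y_t = L₀(1 − e^(−k_d t)) = 14.5 × (1 − e^(−0.381×5.48))
= 14.5 × (1 − 0.1239) = 14.5 × 0.8761 = 12.70 mg/L.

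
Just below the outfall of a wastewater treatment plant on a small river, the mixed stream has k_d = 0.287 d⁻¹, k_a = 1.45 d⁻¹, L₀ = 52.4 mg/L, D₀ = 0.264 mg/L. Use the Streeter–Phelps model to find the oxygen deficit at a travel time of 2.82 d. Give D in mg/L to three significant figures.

k_d L₀/(k_a−k_d) = 0.287×52.4/(1.45−0.287) = 15.04/1.163 = 12.93 mg/L.
e^(−k_d t) = e^(−0.287×2.820) = 0.4452; e^(−k_a t) = e^(−1.45×2.820) = 0.01676.
D = 12.93 × (0.4452 − 0.01676) + 0.264 × 0.01676 = 5.540 + 0.004424 = 5.544 mg/L.

D ≈ 5.54 mg/L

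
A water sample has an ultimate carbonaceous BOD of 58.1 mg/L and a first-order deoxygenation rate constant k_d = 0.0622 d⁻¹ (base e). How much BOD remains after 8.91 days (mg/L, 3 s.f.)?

L ≈ 33.4 mg/L

L_t = L₀ e^(−k_d t) = 58.1 × e^(−0.0622×8.91) = 58.1 × 0.5745 = 33.38 mg/L.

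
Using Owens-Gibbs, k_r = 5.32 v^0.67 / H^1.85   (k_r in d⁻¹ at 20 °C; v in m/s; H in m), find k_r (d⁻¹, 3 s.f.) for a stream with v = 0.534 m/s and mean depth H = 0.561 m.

k_r = 5.32 × 0.534^0.67 / 0.561^1.85 = 5.32 × 0.6568 / 0.3432 = 10.18 d⁻¹.

k_r ≈ 10.2 d⁻¹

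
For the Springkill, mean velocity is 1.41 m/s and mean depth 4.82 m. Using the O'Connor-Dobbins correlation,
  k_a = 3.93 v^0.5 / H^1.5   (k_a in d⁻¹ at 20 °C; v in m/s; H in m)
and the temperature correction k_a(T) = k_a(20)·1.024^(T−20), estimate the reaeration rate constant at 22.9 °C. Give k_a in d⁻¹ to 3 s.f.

k_a ≈ 0.472 d⁻¹

k_a(20) = 3.93 × 1.41^0.5 / 4.82^1.5 = 3.93 × 1.187 / 10.58 = 0.4410 d⁻¹.
k_a(22.9) = 0.4410 × 1.024^(22.9−20) = 0.4410 × 1.071 = 0.4724 d⁻¹.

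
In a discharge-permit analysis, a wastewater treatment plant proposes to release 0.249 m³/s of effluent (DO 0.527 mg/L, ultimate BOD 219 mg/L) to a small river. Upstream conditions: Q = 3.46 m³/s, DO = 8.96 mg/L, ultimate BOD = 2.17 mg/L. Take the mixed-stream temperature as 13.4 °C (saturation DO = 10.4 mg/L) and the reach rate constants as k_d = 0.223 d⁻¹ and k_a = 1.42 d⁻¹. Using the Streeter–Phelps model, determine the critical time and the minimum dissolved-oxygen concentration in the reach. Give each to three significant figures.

t_c ≈ 0.684 d; minimum DO ≈ 8.14 mg/L

Mixed DO = (3.46×8.96 + 0.249×0.527)/(3.46+0.249) = 31.13/3.709 = 8.394 mg/L.
Mixed L₀ = (3.46×2.17 + 0.249×219)/(3.709) = 62.04/3.709 = 16.73 mg/L.
Initial deficit D₀ = C_s − DO₀ = 10.4 − 8.394 = 2.006 mg/L.
t_c = (1/1.197) ln[(1.42/0.223)(1 − 2.006×1.197/(0.223×16.73))] = 0.8354 × ln(2.268) = 0.6842 d.
D_c = (0.223/1.42) × 16.73 × e^(−0.223×0.6842) = 0.1570 × 16.73 × 0.8585 = 2.255 mg/L.
Minimum DO = 10.4 − 2.255 = 8.145 mg/L.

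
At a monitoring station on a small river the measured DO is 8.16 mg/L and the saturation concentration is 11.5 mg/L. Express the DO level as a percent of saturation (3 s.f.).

% saturation = C/C_s × 100 = 8.16/11.5 × 100 = 71.0 %.

71.0 % saturation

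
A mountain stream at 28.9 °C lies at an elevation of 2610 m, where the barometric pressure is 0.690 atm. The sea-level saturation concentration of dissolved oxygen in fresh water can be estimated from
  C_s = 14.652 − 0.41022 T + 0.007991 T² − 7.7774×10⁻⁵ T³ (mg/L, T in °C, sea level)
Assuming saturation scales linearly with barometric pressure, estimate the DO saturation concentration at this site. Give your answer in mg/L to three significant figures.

C_s ≈ 5.24 mg/L

At sea level: C_s = 14.652 − 0.41022×28.9 + 0.007991×28.9² − 7.7774×10⁻⁵×28.9³ = 7.594 mg/L.
Pressure correction: C_s' = 7.594 × 0.690 = 5.240 mg/L.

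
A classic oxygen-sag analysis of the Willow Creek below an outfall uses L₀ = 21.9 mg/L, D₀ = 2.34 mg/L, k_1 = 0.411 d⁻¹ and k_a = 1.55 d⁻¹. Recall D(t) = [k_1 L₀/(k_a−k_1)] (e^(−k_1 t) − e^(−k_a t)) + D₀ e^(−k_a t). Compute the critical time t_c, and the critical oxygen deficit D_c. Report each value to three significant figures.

t_c ≈ 0.857 d; D_c ≈ 4.08 mg/L

At the critical point dD/dt = 0, so k_1 L₀ e^(−k_1 t) = k_a D. Substituting D(t) from the Streeter–Phelps equation and solving for t gives
t_c = ln[(k_a/k_1)(1 − D₀(k_a−k_1)/(k_1 L₀))] / (k_a−k_1).
Here k_a−k_1 = 1.139 d⁻¹ and 1 − D₀(k_a−k_1)/(k_1 L₀) = 1 − 2.34×1.139/(0.411×21.9) = 0.7039, so
t_c = ln(3.771 × 0.7039) / 1.139 = 0.9763 / 1.139 = 0.8571 d.
L(t_c) = L₀ e^(−k_1 t_c) = 21.9 × 0.7031 = 15.40 mg/L, and at the critical point k_a D_c = k_1 L, so D_c = (0.411/1.55) × 15.40 = 4.083 mg/L.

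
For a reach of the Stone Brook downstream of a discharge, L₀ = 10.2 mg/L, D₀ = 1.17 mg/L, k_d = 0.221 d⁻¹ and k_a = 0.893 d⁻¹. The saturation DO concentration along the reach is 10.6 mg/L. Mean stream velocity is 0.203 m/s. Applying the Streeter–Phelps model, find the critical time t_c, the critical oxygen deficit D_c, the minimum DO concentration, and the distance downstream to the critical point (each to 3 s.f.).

With k_a/k_d = 4.041 and 1 − D₀(k_a−k_d)/(k_d L₀) = 0.6512,
t_c = ln(4.041 × 0.6512) / (0.893 − 0.221) = ln(2.631) / 0.6720 = 0.9675/0.6720 = 1.440 d.
L(t_c) = L₀ e^(−k_d t_c) = 10.2 × 0.7275 = 7.420 mg/L, and at the critical point k_a D_c = k_d L, so D_c = (0.221/0.893) × 7.420 = 1.836 mg/L.
Minimum DO = C_s − D_c = 10.6 − 1.836 = 8.764 mg/L.
x_c = v t_c = 0.203 m/s × 1.440 d × 86400 s/d = 25250 m ≈ 25.3 km.

t_c ≈ 1.44 d; D_c ≈ 1.84 mg/L; min DO ≈ 8.76 mg/L; x_c ≈ 25.3 km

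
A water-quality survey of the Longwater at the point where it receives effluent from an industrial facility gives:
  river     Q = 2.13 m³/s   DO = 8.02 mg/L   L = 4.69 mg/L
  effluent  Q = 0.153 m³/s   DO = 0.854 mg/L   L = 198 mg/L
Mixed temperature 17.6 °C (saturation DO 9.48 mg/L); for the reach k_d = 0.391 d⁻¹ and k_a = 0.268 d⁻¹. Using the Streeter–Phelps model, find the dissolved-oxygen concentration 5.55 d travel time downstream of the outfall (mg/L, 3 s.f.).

DO ≈ 2.77 mg/L

Mixed DO = (2.13×8.02 + 0.153×0.854)/(2.13+0.153) = 17.21/2.283 = 7.540 mg/L.
Mixed L₀ = (2.13×4.69 + 0.153×198)/(2.283) = 40.28/2.283 = 17.65 mg/L.
Initial deficit D₀ = C_s − DO₀ = 9.48 − 7.540 = 1.940 mg/L.
D(5.55) = [0.391×17.65/(0.268−0.391)](e^(−0.391×5.55) − e^(−0.268×5.55)) + 1.940 e^(−0.268×5.55)
= -56.09 × (0.1142 − 0.2260) + 1.940 × 0.2260 = 6.709 mg/L.
DO = 9.48 − 6.709 = 2.771 mg/L.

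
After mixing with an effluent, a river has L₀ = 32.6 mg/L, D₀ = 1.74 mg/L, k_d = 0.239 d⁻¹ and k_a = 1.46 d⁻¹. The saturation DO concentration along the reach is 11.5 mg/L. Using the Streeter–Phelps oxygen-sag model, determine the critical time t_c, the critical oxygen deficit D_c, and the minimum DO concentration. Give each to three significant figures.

t_c = [1/(k_a−k_d)] ln[(k_a/k_d)(1 − D₀(k_a−k_d)/(k_d L₀))]
= [1/(1.46−0.239)] ln[(1.46/0.239)(1 − 1.74×1.221/(0.239×32.6))]
= (1/1.221) ln[6.109 × 0.7273] = 0.8190 × ln(4.443) = 0.8190 × 1.491 = 1.221 d.
L(t_c) = L₀ e^(−k_d t_c) = 32.6 × 0.7468 = 24.35 mg/L, and at the critical point k_a D_c = k_d L, so D_c = (0.239/1.46) × 24.35 = 3.986 mg/L.
Minimum DO = C_s − D_c = 11.5 − 3.986 = 7.514 mg/L.

t_c ≈ 1.22 d; D_c ≈ 3.99 mg/L; min DO ≈ 7.51 mg/L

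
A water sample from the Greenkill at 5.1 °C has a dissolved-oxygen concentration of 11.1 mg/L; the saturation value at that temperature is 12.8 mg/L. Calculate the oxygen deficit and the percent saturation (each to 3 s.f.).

D ≈ 1.70 mg/L; 86.7 % saturation

D = C_s − C = 12.8 − 11.1 = 1.70 mg/L.
% saturation = 11.1/12.8 × 100 = 86.7 %.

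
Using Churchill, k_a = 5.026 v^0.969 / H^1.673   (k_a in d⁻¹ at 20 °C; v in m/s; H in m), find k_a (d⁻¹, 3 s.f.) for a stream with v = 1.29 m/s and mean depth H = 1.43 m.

k_a ≈ 3.54 d⁻¹

k_a = 5.026 × 1.29^0.969 / 1.43^1.673 = 5.026 × 1.280 / 1.819 = 3.536 d⁻¹.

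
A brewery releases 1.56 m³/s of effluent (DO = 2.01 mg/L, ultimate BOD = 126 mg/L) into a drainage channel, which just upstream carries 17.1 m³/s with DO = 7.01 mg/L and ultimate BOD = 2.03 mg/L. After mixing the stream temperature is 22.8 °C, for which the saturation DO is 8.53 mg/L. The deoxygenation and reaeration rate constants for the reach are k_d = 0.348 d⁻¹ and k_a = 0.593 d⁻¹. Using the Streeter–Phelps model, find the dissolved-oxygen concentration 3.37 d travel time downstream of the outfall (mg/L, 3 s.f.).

DO ≈ 5.20 mg/L

Mixed DO = (17.1×7.01 + 1.56×2.01)/(17.1+1.56) = 123.0/18.66 = 6.592 mg/L.
Mixed L₀ = (17.1×2.03 + 1.56×126)/(18.66) = 231.3/18.66 = 12.39 mg/L.
Initial deficit D₀ = C_s − DO₀ = 8.53 − 6.592 = 1.938 mg/L.
D(3.37) = [0.348×12.39/(0.593−0.348)](e^(−0.348×3.37) − e^(−0.593×3.37)) + 1.938 e^(−0.593×3.37)
= 17.60 × (0.3095 − 0.1356) + 1.938 × 0.1356 = 3.325 mg/L.
DO = 8.53 − 3.325 = 5.205 mg/L.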